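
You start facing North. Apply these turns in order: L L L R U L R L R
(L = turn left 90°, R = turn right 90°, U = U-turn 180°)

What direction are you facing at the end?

Answer: Final heading: North

Derivation:
Start: North
  L (left (90° counter-clockwise)) -> West
  L (left (90° counter-clockwise)) -> South
  L (left (90° counter-clockwise)) -> East
  R (right (90° clockwise)) -> South
  U (U-turn (180°)) -> North
  L (left (90° counter-clockwise)) -> West
  R (right (90° clockwise)) -> North
  L (left (90° counter-clockwise)) -> West
  R (right (90° clockwise)) -> North
Final: North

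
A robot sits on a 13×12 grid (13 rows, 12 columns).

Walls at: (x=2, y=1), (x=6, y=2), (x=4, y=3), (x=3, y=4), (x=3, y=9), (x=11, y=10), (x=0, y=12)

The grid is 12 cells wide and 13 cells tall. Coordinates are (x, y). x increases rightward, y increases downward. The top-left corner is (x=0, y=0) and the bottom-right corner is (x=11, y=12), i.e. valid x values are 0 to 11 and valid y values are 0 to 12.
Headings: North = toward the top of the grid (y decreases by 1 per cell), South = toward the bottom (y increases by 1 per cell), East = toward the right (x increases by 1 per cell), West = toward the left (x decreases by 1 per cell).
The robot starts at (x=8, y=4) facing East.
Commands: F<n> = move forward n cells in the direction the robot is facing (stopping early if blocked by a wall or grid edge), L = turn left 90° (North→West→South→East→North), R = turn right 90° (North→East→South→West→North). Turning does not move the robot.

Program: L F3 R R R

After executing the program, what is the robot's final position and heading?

Start: (x=8, y=4), facing East
  L: turn left, now facing North
  F3: move forward 3, now at (x=8, y=1)
  R: turn right, now facing East
  R: turn right, now facing South
  R: turn right, now facing West
Final: (x=8, y=1), facing West

Answer: Final position: (x=8, y=1), facing West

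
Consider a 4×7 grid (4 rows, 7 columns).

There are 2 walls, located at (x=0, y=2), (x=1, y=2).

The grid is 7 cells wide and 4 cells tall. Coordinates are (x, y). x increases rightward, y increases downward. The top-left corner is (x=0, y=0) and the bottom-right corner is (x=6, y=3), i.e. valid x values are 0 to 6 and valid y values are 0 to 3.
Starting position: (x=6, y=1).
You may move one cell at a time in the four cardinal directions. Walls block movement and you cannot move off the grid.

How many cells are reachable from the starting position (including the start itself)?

BFS flood-fill from (x=6, y=1):
  Distance 0: (x=6, y=1)
  Distance 1: (x=6, y=0), (x=5, y=1), (x=6, y=2)
  Distance 2: (x=5, y=0), (x=4, y=1), (x=5, y=2), (x=6, y=3)
  Distance 3: (x=4, y=0), (x=3, y=1), (x=4, y=2), (x=5, y=3)
  Distance 4: (x=3, y=0), (x=2, y=1), (x=3, y=2), (x=4, y=3)
  Distance 5: (x=2, y=0), (x=1, y=1), (x=2, y=2), (x=3, y=3)
  Distance 6: (x=1, y=0), (x=0, y=1), (x=2, y=3)
  Distance 7: (x=0, y=0), (x=1, y=3)
  Distance 8: (x=0, y=3)
Total reachable: 26 (grid has 26 open cells total)

Answer: Reachable cells: 26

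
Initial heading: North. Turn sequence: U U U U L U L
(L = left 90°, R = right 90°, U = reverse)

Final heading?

Start: North
  U (U-turn (180°)) -> South
  U (U-turn (180°)) -> North
  U (U-turn (180°)) -> South
  U (U-turn (180°)) -> North
  L (left (90° counter-clockwise)) -> West
  U (U-turn (180°)) -> East
  L (left (90° counter-clockwise)) -> North
Final: North

Answer: Final heading: North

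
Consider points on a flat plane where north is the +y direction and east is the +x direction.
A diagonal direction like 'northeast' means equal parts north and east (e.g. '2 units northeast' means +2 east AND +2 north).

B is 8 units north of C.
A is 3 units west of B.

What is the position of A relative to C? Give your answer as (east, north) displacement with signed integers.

Place C at the origin (east=0, north=0).
  B is 8 units north of C: delta (east=+0, north=+8); B at (east=0, north=8).
  A is 3 units west of B: delta (east=-3, north=+0); A at (east=-3, north=8).
Therefore A relative to C: (east=-3, north=8).

Answer: A is at (east=-3, north=8) relative to C.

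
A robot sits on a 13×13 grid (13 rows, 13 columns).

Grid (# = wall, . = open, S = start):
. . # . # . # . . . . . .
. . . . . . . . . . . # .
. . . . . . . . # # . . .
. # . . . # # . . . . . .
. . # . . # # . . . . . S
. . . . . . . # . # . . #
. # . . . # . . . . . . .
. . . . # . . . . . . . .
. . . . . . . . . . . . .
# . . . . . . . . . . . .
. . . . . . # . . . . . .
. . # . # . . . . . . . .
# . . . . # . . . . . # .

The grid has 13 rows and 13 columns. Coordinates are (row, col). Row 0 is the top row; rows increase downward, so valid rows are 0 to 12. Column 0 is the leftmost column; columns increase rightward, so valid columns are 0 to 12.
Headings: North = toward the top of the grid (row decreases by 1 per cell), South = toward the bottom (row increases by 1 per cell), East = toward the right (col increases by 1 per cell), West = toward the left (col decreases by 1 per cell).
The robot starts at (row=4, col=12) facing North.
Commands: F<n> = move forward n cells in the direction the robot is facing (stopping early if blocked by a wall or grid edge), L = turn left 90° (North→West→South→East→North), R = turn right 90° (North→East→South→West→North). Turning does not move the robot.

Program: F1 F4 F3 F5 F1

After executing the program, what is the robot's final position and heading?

Start: (row=4, col=12), facing North
  F1: move forward 1, now at (row=3, col=12)
  F4: move forward 3/4 (blocked), now at (row=0, col=12)
  F3: move forward 0/3 (blocked), now at (row=0, col=12)
  F5: move forward 0/5 (blocked), now at (row=0, col=12)
  F1: move forward 0/1 (blocked), now at (row=0, col=12)
Final: (row=0, col=12), facing North

Answer: Final position: (row=0, col=12), facing North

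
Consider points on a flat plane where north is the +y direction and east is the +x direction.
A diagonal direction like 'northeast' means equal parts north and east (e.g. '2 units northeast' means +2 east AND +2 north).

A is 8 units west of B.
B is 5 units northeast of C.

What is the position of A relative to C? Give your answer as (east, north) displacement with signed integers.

Place C at the origin (east=0, north=0).
  B is 5 units northeast of C: delta (east=+5, north=+5); B at (east=5, north=5).
  A is 8 units west of B: delta (east=-8, north=+0); A at (east=-3, north=5).
Therefore A relative to C: (east=-3, north=5).

Answer: A is at (east=-3, north=5) relative to C.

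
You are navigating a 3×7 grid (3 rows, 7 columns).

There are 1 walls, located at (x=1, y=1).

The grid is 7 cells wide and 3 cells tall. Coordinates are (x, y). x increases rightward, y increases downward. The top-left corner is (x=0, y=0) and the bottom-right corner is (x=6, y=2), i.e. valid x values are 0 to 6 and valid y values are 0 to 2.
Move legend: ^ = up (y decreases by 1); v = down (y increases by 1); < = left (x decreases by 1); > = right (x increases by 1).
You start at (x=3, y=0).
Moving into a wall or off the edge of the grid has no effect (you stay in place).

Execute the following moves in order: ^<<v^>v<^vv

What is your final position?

Answer: Final position: (x=2, y=2)

Derivation:
Start: (x=3, y=0)
  ^ (up): blocked, stay at (x=3, y=0)
  < (left): (x=3, y=0) -> (x=2, y=0)
  < (left): (x=2, y=0) -> (x=1, y=0)
  v (down): blocked, stay at (x=1, y=0)
  ^ (up): blocked, stay at (x=1, y=0)
  > (right): (x=1, y=0) -> (x=2, y=0)
  v (down): (x=2, y=0) -> (x=2, y=1)
  < (left): blocked, stay at (x=2, y=1)
  ^ (up): (x=2, y=1) -> (x=2, y=0)
  v (down): (x=2, y=0) -> (x=2, y=1)
  v (down): (x=2, y=1) -> (x=2, y=2)
Final: (x=2, y=2)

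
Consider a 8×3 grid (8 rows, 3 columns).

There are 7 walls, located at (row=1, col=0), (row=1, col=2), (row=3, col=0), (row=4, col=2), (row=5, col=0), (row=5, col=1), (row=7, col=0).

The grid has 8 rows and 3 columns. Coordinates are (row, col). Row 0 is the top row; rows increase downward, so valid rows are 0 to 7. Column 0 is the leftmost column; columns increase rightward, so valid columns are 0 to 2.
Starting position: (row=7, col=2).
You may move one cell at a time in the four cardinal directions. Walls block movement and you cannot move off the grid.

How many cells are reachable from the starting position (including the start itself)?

Answer: Reachable cells: 6

Derivation:
BFS flood-fill from (row=7, col=2):
  Distance 0: (row=7, col=2)
  Distance 1: (row=6, col=2), (row=7, col=1)
  Distance 2: (row=5, col=2), (row=6, col=1)
  Distance 3: (row=6, col=0)
Total reachable: 6 (grid has 17 open cells total)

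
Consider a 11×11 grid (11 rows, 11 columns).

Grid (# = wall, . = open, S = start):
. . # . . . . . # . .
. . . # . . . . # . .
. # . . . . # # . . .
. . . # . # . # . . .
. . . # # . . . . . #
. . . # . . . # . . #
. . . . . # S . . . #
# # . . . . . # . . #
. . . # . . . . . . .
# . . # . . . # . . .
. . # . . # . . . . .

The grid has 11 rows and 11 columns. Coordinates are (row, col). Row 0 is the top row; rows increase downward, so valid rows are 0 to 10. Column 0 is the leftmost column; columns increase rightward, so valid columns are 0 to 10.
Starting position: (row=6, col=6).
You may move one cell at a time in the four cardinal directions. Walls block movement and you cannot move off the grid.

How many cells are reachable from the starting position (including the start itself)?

BFS flood-fill from (row=6, col=6):
  Distance 0: (row=6, col=6)
  Distance 1: (row=5, col=6), (row=6, col=7), (row=7, col=6)
  Distance 2: (row=4, col=6), (row=5, col=5), (row=6, col=8), (row=7, col=5), (row=8, col=6)
  Distance 3: (row=3, col=6), (row=4, col=5), (row=4, col=7), (row=5, col=4), (row=5, col=8), (row=6, col=9), (row=7, col=4), (row=7, col=8), (row=8, col=5), (row=8, col=7), (row=9, col=6)
  Distance 4: (row=4, col=8), (row=5, col=9), (row=6, col=4), (row=7, col=3), (row=7, col=9), (row=8, col=4), (row=8, col=8), (row=9, col=5), (row=10, col=6)
  Distance 5: (row=3, col=8), (row=4, col=9), (row=6, col=3), (row=7, col=2), (row=8, col=9), (row=9, col=4), (row=9, col=8), (row=10, col=7)
  Distance 6: (row=2, col=8), (row=3, col=9), (row=6, col=2), (row=8, col=2), (row=8, col=10), (row=9, col=9), (row=10, col=4), (row=10, col=8)
  Distance 7: (row=2, col=9), (row=3, col=10), (row=5, col=2), (row=6, col=1), (row=8, col=1), (row=9, col=2), (row=9, col=10), (row=10, col=3), (row=10, col=9)
  Distance 8: (row=1, col=9), (row=2, col=10), (row=4, col=2), (row=5, col=1), (row=6, col=0), (row=8, col=0), (row=9, col=1), (row=10, col=10)
  Distance 9: (row=0, col=9), (row=1, col=10), (row=3, col=2), (row=4, col=1), (row=5, col=0), (row=10, col=1)
  Distance 10: (row=0, col=10), (row=2, col=2), (row=3, col=1), (row=4, col=0), (row=10, col=0)
  Distance 11: (row=1, col=2), (row=2, col=3), (row=3, col=0)
  Distance 12: (row=1, col=1), (row=2, col=0), (row=2, col=4)
  Distance 13: (row=0, col=1), (row=1, col=0), (row=1, col=4), (row=2, col=5), (row=3, col=4)
  Distance 14: (row=0, col=0), (row=0, col=4), (row=1, col=5)
  Distance 15: (row=0, col=3), (row=0, col=5), (row=1, col=6)
  Distance 16: (row=0, col=6), (row=1, col=7)
  Distance 17: (row=0, col=7)
Total reachable: 93 (grid has 93 open cells total)

Answer: Reachable cells: 93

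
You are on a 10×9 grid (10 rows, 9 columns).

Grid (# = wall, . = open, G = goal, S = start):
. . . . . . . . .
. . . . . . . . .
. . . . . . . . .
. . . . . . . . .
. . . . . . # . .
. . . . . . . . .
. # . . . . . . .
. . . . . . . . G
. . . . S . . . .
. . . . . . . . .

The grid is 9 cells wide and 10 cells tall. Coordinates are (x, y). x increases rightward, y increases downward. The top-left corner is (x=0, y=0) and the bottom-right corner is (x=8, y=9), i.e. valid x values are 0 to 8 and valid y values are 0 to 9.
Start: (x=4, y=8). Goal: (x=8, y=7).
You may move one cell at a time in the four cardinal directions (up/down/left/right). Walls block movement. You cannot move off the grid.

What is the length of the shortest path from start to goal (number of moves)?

Answer: Shortest path length: 5

Derivation:
BFS from (x=4, y=8) until reaching (x=8, y=7):
  Distance 0: (x=4, y=8)
  Distance 1: (x=4, y=7), (x=3, y=8), (x=5, y=8), (x=4, y=9)
  Distance 2: (x=4, y=6), (x=3, y=7), (x=5, y=7), (x=2, y=8), (x=6, y=8), (x=3, y=9), (x=5, y=9)
  Distance 3: (x=4, y=5), (x=3, y=6), (x=5, y=6), (x=2, y=7), (x=6, y=7), (x=1, y=8), (x=7, y=8), (x=2, y=9), (x=6, y=9)
  Distance 4: (x=4, y=4), (x=3, y=5), (x=5, y=5), (x=2, y=6), (x=6, y=6), (x=1, y=7), (x=7, y=7), (x=0, y=8), (x=8, y=8), (x=1, y=9), (x=7, y=9)
  Distance 5: (x=4, y=3), (x=3, y=4), (x=5, y=4), (x=2, y=5), (x=6, y=5), (x=7, y=6), (x=0, y=7), (x=8, y=7), (x=0, y=9), (x=8, y=9)  <- goal reached here
One shortest path (5 moves): (x=4, y=8) -> (x=5, y=8) -> (x=6, y=8) -> (x=7, y=8) -> (x=8, y=8) -> (x=8, y=7)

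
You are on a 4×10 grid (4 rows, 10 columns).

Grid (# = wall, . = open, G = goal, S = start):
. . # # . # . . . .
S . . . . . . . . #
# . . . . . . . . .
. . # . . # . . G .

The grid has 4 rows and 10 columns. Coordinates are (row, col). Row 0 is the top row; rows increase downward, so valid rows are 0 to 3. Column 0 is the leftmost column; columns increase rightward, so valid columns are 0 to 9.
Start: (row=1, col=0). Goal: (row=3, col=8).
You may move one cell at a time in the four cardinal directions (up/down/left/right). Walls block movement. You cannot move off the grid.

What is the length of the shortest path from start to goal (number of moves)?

BFS from (row=1, col=0) until reaching (row=3, col=8):
  Distance 0: (row=1, col=0)
  Distance 1: (row=0, col=0), (row=1, col=1)
  Distance 2: (row=0, col=1), (row=1, col=2), (row=2, col=1)
  Distance 3: (row=1, col=3), (row=2, col=2), (row=3, col=1)
  Distance 4: (row=1, col=4), (row=2, col=3), (row=3, col=0)
  Distance 5: (row=0, col=4), (row=1, col=5), (row=2, col=4), (row=3, col=3)
  Distance 6: (row=1, col=6), (row=2, col=5), (row=3, col=4)
  Distance 7: (row=0, col=6), (row=1, col=7), (row=2, col=6)
  Distance 8: (row=0, col=7), (row=1, col=8), (row=2, col=7), (row=3, col=6)
  Distance 9: (row=0, col=8), (row=2, col=8), (row=3, col=7)
  Distance 10: (row=0, col=9), (row=2, col=9), (row=3, col=8)  <- goal reached here
One shortest path (10 moves): (row=1, col=0) -> (row=1, col=1) -> (row=1, col=2) -> (row=1, col=3) -> (row=1, col=4) -> (row=1, col=5) -> (row=1, col=6) -> (row=1, col=7) -> (row=1, col=8) -> (row=2, col=8) -> (row=3, col=8)

Answer: Shortest path length: 10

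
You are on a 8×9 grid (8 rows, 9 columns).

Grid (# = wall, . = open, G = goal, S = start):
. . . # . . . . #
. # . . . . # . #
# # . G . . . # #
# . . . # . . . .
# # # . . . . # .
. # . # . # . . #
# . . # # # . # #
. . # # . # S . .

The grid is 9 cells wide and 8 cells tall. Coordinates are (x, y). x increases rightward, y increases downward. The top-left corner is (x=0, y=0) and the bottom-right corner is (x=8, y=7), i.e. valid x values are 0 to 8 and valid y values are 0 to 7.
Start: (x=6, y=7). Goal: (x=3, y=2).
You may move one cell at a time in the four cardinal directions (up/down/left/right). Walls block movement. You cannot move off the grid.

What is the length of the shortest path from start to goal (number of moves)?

Answer: Shortest path length: 8

Derivation:
BFS from (x=6, y=7) until reaching (x=3, y=2):
  Distance 0: (x=6, y=7)
  Distance 1: (x=6, y=6), (x=7, y=7)
  Distance 2: (x=6, y=5), (x=8, y=7)
  Distance 3: (x=6, y=4), (x=7, y=5)
  Distance 4: (x=6, y=3), (x=5, y=4)
  Distance 5: (x=6, y=2), (x=5, y=3), (x=7, y=3), (x=4, y=4)
  Distance 6: (x=5, y=2), (x=8, y=3), (x=3, y=4), (x=4, y=5)
  Distance 7: (x=5, y=1), (x=4, y=2), (x=3, y=3), (x=8, y=4)
  Distance 8: (x=5, y=0), (x=4, y=1), (x=3, y=2), (x=2, y=3)  <- goal reached here
One shortest path (8 moves): (x=6, y=7) -> (x=6, y=6) -> (x=6, y=5) -> (x=6, y=4) -> (x=5, y=4) -> (x=4, y=4) -> (x=3, y=4) -> (x=3, y=3) -> (x=3, y=2)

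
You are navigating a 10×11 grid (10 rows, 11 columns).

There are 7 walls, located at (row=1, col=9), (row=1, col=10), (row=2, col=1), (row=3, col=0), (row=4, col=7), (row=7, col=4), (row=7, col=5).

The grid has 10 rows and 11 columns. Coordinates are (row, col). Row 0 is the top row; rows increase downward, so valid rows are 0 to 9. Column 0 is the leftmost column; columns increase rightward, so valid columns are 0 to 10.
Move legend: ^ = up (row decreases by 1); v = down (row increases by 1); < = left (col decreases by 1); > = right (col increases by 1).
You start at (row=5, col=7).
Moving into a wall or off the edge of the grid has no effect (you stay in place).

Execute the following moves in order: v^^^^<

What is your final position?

Start: (row=5, col=7)
  v (down): (row=5, col=7) -> (row=6, col=7)
  ^ (up): (row=6, col=7) -> (row=5, col=7)
  [×3]^ (up): blocked, stay at (row=5, col=7)
  < (left): (row=5, col=7) -> (row=5, col=6)
Final: (row=5, col=6)

Answer: Final position: (row=5, col=6)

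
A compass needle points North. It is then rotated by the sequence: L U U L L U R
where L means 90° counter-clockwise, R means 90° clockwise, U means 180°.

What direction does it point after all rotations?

Start: North
  L (left (90° counter-clockwise)) -> West
  U (U-turn (180°)) -> East
  U (U-turn (180°)) -> West
  L (left (90° counter-clockwise)) -> South
  L (left (90° counter-clockwise)) -> East
  U (U-turn (180°)) -> West
  R (right (90° clockwise)) -> North
Final: North

Answer: Final heading: North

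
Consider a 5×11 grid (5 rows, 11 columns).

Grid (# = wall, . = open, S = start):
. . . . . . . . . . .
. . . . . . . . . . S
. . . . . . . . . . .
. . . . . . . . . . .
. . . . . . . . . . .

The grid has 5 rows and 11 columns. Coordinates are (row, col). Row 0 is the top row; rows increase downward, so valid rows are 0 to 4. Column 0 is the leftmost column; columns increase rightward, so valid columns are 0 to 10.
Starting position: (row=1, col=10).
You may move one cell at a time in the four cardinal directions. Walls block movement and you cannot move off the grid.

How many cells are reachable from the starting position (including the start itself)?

BFS flood-fill from (row=1, col=10):
  Distance 0: (row=1, col=10)
  Distance 1: (row=0, col=10), (row=1, col=9), (row=2, col=10)
  Distance 2: (row=0, col=9), (row=1, col=8), (row=2, col=9), (row=3, col=10)
  Distance 3: (row=0, col=8), (row=1, col=7), (row=2, col=8), (row=3, col=9), (row=4, col=10)
  Distance 4: (row=0, col=7), (row=1, col=6), (row=2, col=7), (row=3, col=8), (row=4, col=9)
  Distance 5: (row=0, col=6), (row=1, col=5), (row=2, col=6), (row=3, col=7), (row=4, col=8)
  Distance 6: (row=0, col=5), (row=1, col=4), (row=2, col=5), (row=3, col=6), (row=4, col=7)
  Distance 7: (row=0, col=4), (row=1, col=3), (row=2, col=4), (row=3, col=5), (row=4, col=6)
  Distance 8: (row=0, col=3), (row=1, col=2), (row=2, col=3), (row=3, col=4), (row=4, col=5)
  Distance 9: (row=0, col=2), (row=1, col=1), (row=2, col=2), (row=3, col=3), (row=4, col=4)
  Distance 10: (row=0, col=1), (row=1, col=0), (row=2, col=1), (row=3, col=2), (row=4, col=3)
  Distance 11: (row=0, col=0), (row=2, col=0), (row=3, col=1), (row=4, col=2)
  Distance 12: (row=3, col=0), (row=4, col=1)
  Distance 13: (row=4, col=0)
Total reachable: 55 (grid has 55 open cells total)

Answer: Reachable cells: 55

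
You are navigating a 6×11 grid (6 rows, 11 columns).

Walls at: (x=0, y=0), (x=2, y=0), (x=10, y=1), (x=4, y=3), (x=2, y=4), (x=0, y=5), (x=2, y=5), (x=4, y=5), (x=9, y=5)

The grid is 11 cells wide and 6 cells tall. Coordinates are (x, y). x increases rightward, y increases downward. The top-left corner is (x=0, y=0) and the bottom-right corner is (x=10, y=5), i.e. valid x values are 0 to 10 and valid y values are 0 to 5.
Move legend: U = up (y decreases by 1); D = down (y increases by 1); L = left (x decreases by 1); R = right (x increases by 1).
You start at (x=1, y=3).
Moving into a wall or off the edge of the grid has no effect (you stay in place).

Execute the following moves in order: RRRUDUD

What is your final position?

Answer: Final position: (x=3, y=3)

Derivation:
Start: (x=1, y=3)
  R (right): (x=1, y=3) -> (x=2, y=3)
  R (right): (x=2, y=3) -> (x=3, y=3)
  R (right): blocked, stay at (x=3, y=3)
  U (up): (x=3, y=3) -> (x=3, y=2)
  D (down): (x=3, y=2) -> (x=3, y=3)
  U (up): (x=3, y=3) -> (x=3, y=2)
  D (down): (x=3, y=2) -> (x=3, y=3)
Final: (x=3, y=3)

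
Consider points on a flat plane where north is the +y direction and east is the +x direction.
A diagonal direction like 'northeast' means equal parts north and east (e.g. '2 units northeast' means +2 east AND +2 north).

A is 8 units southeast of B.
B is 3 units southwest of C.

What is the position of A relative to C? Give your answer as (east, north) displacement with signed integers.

Answer: A is at (east=5, north=-11) relative to C.

Derivation:
Place C at the origin (east=0, north=0).
  B is 3 units southwest of C: delta (east=-3, north=-3); B at (east=-3, north=-3).
  A is 8 units southeast of B: delta (east=+8, north=-8); A at (east=5, north=-11).
Therefore A relative to C: (east=5, north=-11).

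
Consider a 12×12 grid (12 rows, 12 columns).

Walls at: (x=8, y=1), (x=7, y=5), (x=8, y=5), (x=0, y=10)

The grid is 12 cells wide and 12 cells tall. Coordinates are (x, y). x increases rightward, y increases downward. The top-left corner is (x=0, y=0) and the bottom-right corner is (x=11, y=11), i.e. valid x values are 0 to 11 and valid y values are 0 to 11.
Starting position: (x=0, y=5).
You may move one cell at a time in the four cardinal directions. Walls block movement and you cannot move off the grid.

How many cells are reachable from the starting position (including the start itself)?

Answer: Reachable cells: 140

Derivation:
BFS flood-fill from (x=0, y=5):
  Distance 0: (x=0, y=5)
  Distance 1: (x=0, y=4), (x=1, y=5), (x=0, y=6)
  Distance 2: (x=0, y=3), (x=1, y=4), (x=2, y=5), (x=1, y=6), (x=0, y=7)
  Distance 3: (x=0, y=2), (x=1, y=3), (x=2, y=4), (x=3, y=5), (x=2, y=6), (x=1, y=7), (x=0, y=8)
  Distance 4: (x=0, y=1), (x=1, y=2), (x=2, y=3), (x=3, y=4), (x=4, y=5), (x=3, y=6), (x=2, y=7), (x=1, y=8), (x=0, y=9)
  Distance 5: (x=0, y=0), (x=1, y=1), (x=2, y=2), (x=3, y=3), (x=4, y=4), (x=5, y=5), (x=4, y=6), (x=3, y=7), (x=2, y=8), (x=1, y=9)
  Distance 6: (x=1, y=0), (x=2, y=1), (x=3, y=2), (x=4, y=3), (x=5, y=4), (x=6, y=5), (x=5, y=6), (x=4, y=7), (x=3, y=8), (x=2, y=9), (x=1, y=10)
  Distance 7: (x=2, y=0), (x=3, y=1), (x=4, y=2), (x=5, y=3), (x=6, y=4), (x=6, y=6), (x=5, y=7), (x=4, y=8), (x=3, y=9), (x=2, y=10), (x=1, y=11)
  Distance 8: (x=3, y=0), (x=4, y=1), (x=5, y=2), (x=6, y=3), (x=7, y=4), (x=7, y=6), (x=6, y=7), (x=5, y=8), (x=4, y=9), (x=3, y=10), (x=0, y=11), (x=2, y=11)
  Distance 9: (x=4, y=0), (x=5, y=1), (x=6, y=2), (x=7, y=3), (x=8, y=4), (x=8, y=6), (x=7, y=7), (x=6, y=8), (x=5, y=9), (x=4, y=10), (x=3, y=11)
  Distance 10: (x=5, y=0), (x=6, y=1), (x=7, y=2), (x=8, y=3), (x=9, y=4), (x=9, y=6), (x=8, y=7), (x=7, y=8), (x=6, y=9), (x=5, y=10), (x=4, y=11)
  Distance 11: (x=6, y=0), (x=7, y=1), (x=8, y=2), (x=9, y=3), (x=10, y=4), (x=9, y=5), (x=10, y=6), (x=9, y=7), (x=8, y=8), (x=7, y=9), (x=6, y=10), (x=5, y=11)
  Distance 12: (x=7, y=0), (x=9, y=2), (x=10, y=3), (x=11, y=4), (x=10, y=5), (x=11, y=6), (x=10, y=7), (x=9, y=8), (x=8, y=9), (x=7, y=10), (x=6, y=11)
  Distance 13: (x=8, y=0), (x=9, y=1), (x=10, y=2), (x=11, y=3), (x=11, y=5), (x=11, y=7), (x=10, y=8), (x=9, y=9), (x=8, y=10), (x=7, y=11)
  Distance 14: (x=9, y=0), (x=10, y=1), (x=11, y=2), (x=11, y=8), (x=10, y=9), (x=9, y=10), (x=8, y=11)
  Distance 15: (x=10, y=0), (x=11, y=1), (x=11, y=9), (x=10, y=10), (x=9, y=11)
  Distance 16: (x=11, y=0), (x=11, y=10), (x=10, y=11)
  Distance 17: (x=11, y=11)
Total reachable: 140 (grid has 140 open cells total)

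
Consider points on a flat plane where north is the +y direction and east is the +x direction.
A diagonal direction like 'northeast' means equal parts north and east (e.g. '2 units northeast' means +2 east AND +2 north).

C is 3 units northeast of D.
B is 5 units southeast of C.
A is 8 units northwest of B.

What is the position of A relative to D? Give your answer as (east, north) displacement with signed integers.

Place D at the origin (east=0, north=0).
  C is 3 units northeast of D: delta (east=+3, north=+3); C at (east=3, north=3).
  B is 5 units southeast of C: delta (east=+5, north=-5); B at (east=8, north=-2).
  A is 8 units northwest of B: delta (east=-8, north=+8); A at (east=0, north=6).
Therefore A relative to D: (east=0, north=6).

Answer: A is at (east=0, north=6) relative to D.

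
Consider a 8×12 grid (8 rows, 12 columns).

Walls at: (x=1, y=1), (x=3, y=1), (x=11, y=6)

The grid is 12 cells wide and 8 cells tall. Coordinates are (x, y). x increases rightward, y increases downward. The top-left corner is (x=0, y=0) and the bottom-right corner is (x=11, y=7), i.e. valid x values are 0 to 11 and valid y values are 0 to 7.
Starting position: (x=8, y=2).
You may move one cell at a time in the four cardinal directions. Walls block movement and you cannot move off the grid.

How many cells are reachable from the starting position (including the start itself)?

Answer: Reachable cells: 93

Derivation:
BFS flood-fill from (x=8, y=2):
  Distance 0: (x=8, y=2)
  Distance 1: (x=8, y=1), (x=7, y=2), (x=9, y=2), (x=8, y=3)
  Distance 2: (x=8, y=0), (x=7, y=1), (x=9, y=1), (x=6, y=2), (x=10, y=2), (x=7, y=3), (x=9, y=3), (x=8, y=4)
  Distance 3: (x=7, y=0), (x=9, y=0), (x=6, y=1), (x=10, y=1), (x=5, y=2), (x=11, y=2), (x=6, y=3), (x=10, y=3), (x=7, y=4), (x=9, y=4), (x=8, y=5)
  Distance 4: (x=6, y=0), (x=10, y=0), (x=5, y=1), (x=11, y=1), (x=4, y=2), (x=5, y=3), (x=11, y=3), (x=6, y=4), (x=10, y=4), (x=7, y=5), (x=9, y=5), (x=8, y=6)
  Distance 5: (x=5, y=0), (x=11, y=0), (x=4, y=1), (x=3, y=2), (x=4, y=3), (x=5, y=4), (x=11, y=4), (x=6, y=5), (x=10, y=5), (x=7, y=6), (x=9, y=6), (x=8, y=7)
  Distance 6: (x=4, y=0), (x=2, y=2), (x=3, y=3), (x=4, y=4), (x=5, y=5), (x=11, y=5), (x=6, y=6), (x=10, y=6), (x=7, y=7), (x=9, y=7)
  Distance 7: (x=3, y=0), (x=2, y=1), (x=1, y=2), (x=2, y=3), (x=3, y=4), (x=4, y=5), (x=5, y=6), (x=6, y=7), (x=10, y=7)
  Distance 8: (x=2, y=0), (x=0, y=2), (x=1, y=3), (x=2, y=4), (x=3, y=5), (x=4, y=6), (x=5, y=7), (x=11, y=7)
  Distance 9: (x=1, y=0), (x=0, y=1), (x=0, y=3), (x=1, y=4), (x=2, y=5), (x=3, y=6), (x=4, y=7)
  Distance 10: (x=0, y=0), (x=0, y=4), (x=1, y=5), (x=2, y=6), (x=3, y=7)
  Distance 11: (x=0, y=5), (x=1, y=6), (x=2, y=7)
  Distance 12: (x=0, y=6), (x=1, y=7)
  Distance 13: (x=0, y=7)
Total reachable: 93 (grid has 93 open cells total)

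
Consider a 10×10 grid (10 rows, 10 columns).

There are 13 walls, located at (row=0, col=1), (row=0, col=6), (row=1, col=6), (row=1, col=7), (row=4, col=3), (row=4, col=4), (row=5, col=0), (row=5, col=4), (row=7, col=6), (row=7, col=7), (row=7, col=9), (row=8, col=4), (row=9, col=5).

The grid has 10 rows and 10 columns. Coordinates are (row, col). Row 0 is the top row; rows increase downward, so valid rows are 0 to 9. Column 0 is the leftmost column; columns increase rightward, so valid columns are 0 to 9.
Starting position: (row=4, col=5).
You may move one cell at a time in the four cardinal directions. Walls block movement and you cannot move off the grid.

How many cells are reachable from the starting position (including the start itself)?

BFS flood-fill from (row=4, col=5):
  Distance 0: (row=4, col=5)
  Distance 1: (row=3, col=5), (row=4, col=6), (row=5, col=5)
  Distance 2: (row=2, col=5), (row=3, col=4), (row=3, col=6), (row=4, col=7), (row=5, col=6), (row=6, col=5)
  Distance 3: (row=1, col=5), (row=2, col=4), (row=2, col=6), (row=3, col=3), (row=3, col=7), (row=4, col=8), (row=5, col=7), (row=6, col=4), (row=6, col=6), (row=7, col=5)
  Distance 4: (row=0, col=5), (row=1, col=4), (row=2, col=3), (row=2, col=7), (row=3, col=2), (row=3, col=8), (row=4, col=9), (row=5, col=8), (row=6, col=3), (row=6, col=7), (row=7, col=4), (row=8, col=5)
  Distance 5: (row=0, col=4), (row=1, col=3), (row=2, col=2), (row=2, col=8), (row=3, col=1), (row=3, col=9), (row=4, col=2), (row=5, col=3), (row=5, col=9), (row=6, col=2), (row=6, col=8), (row=7, col=3), (row=8, col=6)
  Distance 6: (row=0, col=3), (row=1, col=2), (row=1, col=8), (row=2, col=1), (row=2, col=9), (row=3, col=0), (row=4, col=1), (row=5, col=2), (row=6, col=1), (row=6, col=9), (row=7, col=2), (row=7, col=8), (row=8, col=3), (row=8, col=7), (row=9, col=6)
  Distance 7: (row=0, col=2), (row=0, col=8), (row=1, col=1), (row=1, col=9), (row=2, col=0), (row=4, col=0), (row=5, col=1), (row=6, col=0), (row=7, col=1), (row=8, col=2), (row=8, col=8), (row=9, col=3), (row=9, col=7)
  Distance 8: (row=0, col=7), (row=0, col=9), (row=1, col=0), (row=7, col=0), (row=8, col=1), (row=8, col=9), (row=9, col=2), (row=9, col=4), (row=9, col=8)
  Distance 9: (row=0, col=0), (row=8, col=0), (row=9, col=1), (row=9, col=9)
  Distance 10: (row=9, col=0)
Total reachable: 87 (grid has 87 open cells total)

Answer: Reachable cells: 87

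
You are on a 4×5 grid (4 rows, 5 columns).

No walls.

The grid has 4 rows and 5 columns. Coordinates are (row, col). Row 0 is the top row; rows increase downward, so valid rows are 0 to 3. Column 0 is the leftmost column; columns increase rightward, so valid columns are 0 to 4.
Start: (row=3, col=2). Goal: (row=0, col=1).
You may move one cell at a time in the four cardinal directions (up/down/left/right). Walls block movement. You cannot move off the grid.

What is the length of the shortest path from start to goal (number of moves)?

BFS from (row=3, col=2) until reaching (row=0, col=1):
  Distance 0: (row=3, col=2)
  Distance 1: (row=2, col=2), (row=3, col=1), (row=3, col=3)
  Distance 2: (row=1, col=2), (row=2, col=1), (row=2, col=3), (row=3, col=0), (row=3, col=4)
  Distance 3: (row=0, col=2), (row=1, col=1), (row=1, col=3), (row=2, col=0), (row=2, col=4)
  Distance 4: (row=0, col=1), (row=0, col=3), (row=1, col=0), (row=1, col=4)  <- goal reached here
One shortest path (4 moves): (row=3, col=2) -> (row=3, col=1) -> (row=2, col=1) -> (row=1, col=1) -> (row=0, col=1)

Answer: Shortest path length: 4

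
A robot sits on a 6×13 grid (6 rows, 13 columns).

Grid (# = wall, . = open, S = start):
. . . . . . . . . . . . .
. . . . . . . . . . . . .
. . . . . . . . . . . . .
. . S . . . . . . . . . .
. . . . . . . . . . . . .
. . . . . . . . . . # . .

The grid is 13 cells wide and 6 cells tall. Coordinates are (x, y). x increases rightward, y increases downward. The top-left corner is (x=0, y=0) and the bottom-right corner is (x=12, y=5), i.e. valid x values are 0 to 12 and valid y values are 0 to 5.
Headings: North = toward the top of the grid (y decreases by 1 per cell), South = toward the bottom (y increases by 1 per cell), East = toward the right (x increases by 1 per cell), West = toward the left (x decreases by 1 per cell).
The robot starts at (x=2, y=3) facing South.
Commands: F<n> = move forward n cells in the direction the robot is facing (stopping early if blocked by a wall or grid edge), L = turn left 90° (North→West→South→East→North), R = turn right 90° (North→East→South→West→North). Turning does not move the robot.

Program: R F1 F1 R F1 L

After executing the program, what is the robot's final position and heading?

Start: (x=2, y=3), facing South
  R: turn right, now facing West
  F1: move forward 1, now at (x=1, y=3)
  F1: move forward 1, now at (x=0, y=3)
  R: turn right, now facing North
  F1: move forward 1, now at (x=0, y=2)
  L: turn left, now facing West
Final: (x=0, y=2), facing West

Answer: Final position: (x=0, y=2), facing West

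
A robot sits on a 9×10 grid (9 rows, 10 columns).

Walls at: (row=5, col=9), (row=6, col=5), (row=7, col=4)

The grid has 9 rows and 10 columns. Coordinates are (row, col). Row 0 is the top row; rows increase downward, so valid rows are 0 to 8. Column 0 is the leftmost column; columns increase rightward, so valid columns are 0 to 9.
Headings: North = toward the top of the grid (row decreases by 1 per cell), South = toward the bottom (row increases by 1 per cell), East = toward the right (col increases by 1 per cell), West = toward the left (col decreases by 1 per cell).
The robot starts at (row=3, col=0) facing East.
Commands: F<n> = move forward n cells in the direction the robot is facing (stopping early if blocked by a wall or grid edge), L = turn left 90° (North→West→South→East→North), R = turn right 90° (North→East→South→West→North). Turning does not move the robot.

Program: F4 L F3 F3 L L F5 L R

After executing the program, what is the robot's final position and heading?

Answer: Final position: (row=5, col=4), facing South

Derivation:
Start: (row=3, col=0), facing East
  F4: move forward 4, now at (row=3, col=4)
  L: turn left, now facing North
  F3: move forward 3, now at (row=0, col=4)
  F3: move forward 0/3 (blocked), now at (row=0, col=4)
  L: turn left, now facing West
  L: turn left, now facing South
  F5: move forward 5, now at (row=5, col=4)
  L: turn left, now facing East
  R: turn right, now facing South
Final: (row=5, col=4), facing South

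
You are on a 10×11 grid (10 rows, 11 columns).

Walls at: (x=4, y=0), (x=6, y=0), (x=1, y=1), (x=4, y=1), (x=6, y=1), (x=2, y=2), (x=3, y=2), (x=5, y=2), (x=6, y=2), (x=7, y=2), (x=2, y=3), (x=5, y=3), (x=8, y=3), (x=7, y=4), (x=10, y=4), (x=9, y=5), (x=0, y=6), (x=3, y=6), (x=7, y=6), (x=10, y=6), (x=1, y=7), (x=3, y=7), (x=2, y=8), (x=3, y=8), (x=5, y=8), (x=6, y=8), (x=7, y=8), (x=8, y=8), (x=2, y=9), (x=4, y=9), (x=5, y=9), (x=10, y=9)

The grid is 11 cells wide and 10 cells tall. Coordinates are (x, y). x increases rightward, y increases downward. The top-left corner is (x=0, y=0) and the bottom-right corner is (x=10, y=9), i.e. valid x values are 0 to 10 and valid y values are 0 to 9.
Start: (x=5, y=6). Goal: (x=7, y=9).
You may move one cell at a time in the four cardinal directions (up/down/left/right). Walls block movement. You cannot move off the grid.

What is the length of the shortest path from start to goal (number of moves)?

BFS from (x=5, y=6) until reaching (x=7, y=9):
  Distance 0: (x=5, y=6)
  Distance 1: (x=5, y=5), (x=4, y=6), (x=6, y=6), (x=5, y=7)
  Distance 2: (x=5, y=4), (x=4, y=5), (x=6, y=5), (x=4, y=7), (x=6, y=7)
  Distance 3: (x=4, y=4), (x=6, y=4), (x=3, y=5), (x=7, y=5), (x=7, y=7), (x=4, y=8)
  Distance 4: (x=4, y=3), (x=6, y=3), (x=3, y=4), (x=2, y=5), (x=8, y=5), (x=8, y=7)
  Distance 5: (x=4, y=2), (x=3, y=3), (x=7, y=3), (x=2, y=4), (x=8, y=4), (x=1, y=5), (x=2, y=6), (x=8, y=6), (x=9, y=7)
  Distance 6: (x=1, y=4), (x=9, y=4), (x=0, y=5), (x=1, y=6), (x=9, y=6), (x=2, y=7), (x=10, y=7), (x=9, y=8)
  Distance 7: (x=1, y=3), (x=9, y=3), (x=0, y=4), (x=10, y=8), (x=9, y=9)
  Distance 8: (x=1, y=2), (x=9, y=2), (x=0, y=3), (x=10, y=3), (x=8, y=9)
  Distance 9: (x=9, y=1), (x=0, y=2), (x=8, y=2), (x=10, y=2), (x=7, y=9)  <- goal reached here
One shortest path (9 moves): (x=5, y=6) -> (x=6, y=6) -> (x=6, y=7) -> (x=7, y=7) -> (x=8, y=7) -> (x=9, y=7) -> (x=9, y=8) -> (x=9, y=9) -> (x=8, y=9) -> (x=7, y=9)

Answer: Shortest path length: 9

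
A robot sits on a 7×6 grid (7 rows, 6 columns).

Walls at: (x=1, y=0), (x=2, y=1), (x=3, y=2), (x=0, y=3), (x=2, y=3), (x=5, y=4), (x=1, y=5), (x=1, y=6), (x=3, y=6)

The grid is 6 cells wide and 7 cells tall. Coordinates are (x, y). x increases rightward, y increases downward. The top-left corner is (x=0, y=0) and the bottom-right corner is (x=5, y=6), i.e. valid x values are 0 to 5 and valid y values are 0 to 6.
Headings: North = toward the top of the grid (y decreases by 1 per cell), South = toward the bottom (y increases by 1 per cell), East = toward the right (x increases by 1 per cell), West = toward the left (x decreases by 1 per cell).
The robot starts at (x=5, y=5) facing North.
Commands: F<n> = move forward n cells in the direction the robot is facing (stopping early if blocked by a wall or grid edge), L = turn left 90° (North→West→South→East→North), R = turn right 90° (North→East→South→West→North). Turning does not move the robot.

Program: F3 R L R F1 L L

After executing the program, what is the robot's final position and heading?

Answer: Final position: (x=5, y=5), facing West

Derivation:
Start: (x=5, y=5), facing North
  F3: move forward 0/3 (blocked), now at (x=5, y=5)
  R: turn right, now facing East
  L: turn left, now facing North
  R: turn right, now facing East
  F1: move forward 0/1 (blocked), now at (x=5, y=5)
  L: turn left, now facing North
  L: turn left, now facing West
Final: (x=5, y=5), facing West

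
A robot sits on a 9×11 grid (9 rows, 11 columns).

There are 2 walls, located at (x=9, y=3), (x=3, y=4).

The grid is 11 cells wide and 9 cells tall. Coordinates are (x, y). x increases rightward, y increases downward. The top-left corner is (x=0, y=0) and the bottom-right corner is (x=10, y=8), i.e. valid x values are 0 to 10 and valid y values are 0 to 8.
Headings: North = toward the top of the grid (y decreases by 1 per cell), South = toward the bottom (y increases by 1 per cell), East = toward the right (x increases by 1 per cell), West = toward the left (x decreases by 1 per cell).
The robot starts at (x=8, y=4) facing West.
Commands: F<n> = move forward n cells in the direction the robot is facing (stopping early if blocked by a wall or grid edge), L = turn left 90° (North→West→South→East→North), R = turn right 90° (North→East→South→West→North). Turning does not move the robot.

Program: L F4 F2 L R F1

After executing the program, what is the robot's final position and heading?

Start: (x=8, y=4), facing West
  L: turn left, now facing South
  F4: move forward 4, now at (x=8, y=8)
  F2: move forward 0/2 (blocked), now at (x=8, y=8)
  L: turn left, now facing East
  R: turn right, now facing South
  F1: move forward 0/1 (blocked), now at (x=8, y=8)
Final: (x=8, y=8), facing South

Answer: Final position: (x=8, y=8), facing South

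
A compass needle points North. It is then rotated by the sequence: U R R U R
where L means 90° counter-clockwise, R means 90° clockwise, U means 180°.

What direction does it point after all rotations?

Answer: Final heading: West

Derivation:
Start: North
  U (U-turn (180°)) -> South
  R (right (90° clockwise)) -> West
  R (right (90° clockwise)) -> North
  U (U-turn (180°)) -> South
  R (right (90° clockwise)) -> West
Final: West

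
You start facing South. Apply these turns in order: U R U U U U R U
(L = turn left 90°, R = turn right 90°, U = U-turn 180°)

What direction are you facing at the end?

Start: South
  U (U-turn (180°)) -> North
  R (right (90° clockwise)) -> East
  U (U-turn (180°)) -> West
  U (U-turn (180°)) -> East
  U (U-turn (180°)) -> West
  U (U-turn (180°)) -> East
  R (right (90° clockwise)) -> South
  U (U-turn (180°)) -> North
Final: North

Answer: Final heading: North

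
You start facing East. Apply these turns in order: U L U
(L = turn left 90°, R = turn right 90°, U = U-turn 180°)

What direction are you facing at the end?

Start: East
  U (U-turn (180°)) -> West
  L (left (90° counter-clockwise)) -> South
  U (U-turn (180°)) -> North
Final: North

Answer: Final heading: North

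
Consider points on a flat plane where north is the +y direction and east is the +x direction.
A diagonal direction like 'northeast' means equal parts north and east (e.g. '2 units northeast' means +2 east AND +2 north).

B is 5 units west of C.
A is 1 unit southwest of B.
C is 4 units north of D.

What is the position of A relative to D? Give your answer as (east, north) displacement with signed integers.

Place D at the origin (east=0, north=0).
  C is 4 units north of D: delta (east=+0, north=+4); C at (east=0, north=4).
  B is 5 units west of C: delta (east=-5, north=+0); B at (east=-5, north=4).
  A is 1 unit southwest of B: delta (east=-1, north=-1); A at (east=-6, north=3).
Therefore A relative to D: (east=-6, north=3).

Answer: A is at (east=-6, north=3) relative to D.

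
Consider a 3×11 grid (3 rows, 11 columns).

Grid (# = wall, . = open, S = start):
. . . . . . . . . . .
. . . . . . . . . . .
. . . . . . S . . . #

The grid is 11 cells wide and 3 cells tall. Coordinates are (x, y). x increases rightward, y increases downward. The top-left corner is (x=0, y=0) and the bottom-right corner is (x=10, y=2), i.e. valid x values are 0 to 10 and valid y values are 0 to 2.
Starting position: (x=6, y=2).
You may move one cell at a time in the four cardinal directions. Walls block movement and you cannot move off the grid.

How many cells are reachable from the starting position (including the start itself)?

BFS flood-fill from (x=6, y=2):
  Distance 0: (x=6, y=2)
  Distance 1: (x=6, y=1), (x=5, y=2), (x=7, y=2)
  Distance 2: (x=6, y=0), (x=5, y=1), (x=7, y=1), (x=4, y=2), (x=8, y=2)
  Distance 3: (x=5, y=0), (x=7, y=0), (x=4, y=1), (x=8, y=1), (x=3, y=2), (x=9, y=2)
  Distance 4: (x=4, y=0), (x=8, y=0), (x=3, y=1), (x=9, y=1), (x=2, y=2)
  Distance 5: (x=3, y=0), (x=9, y=0), (x=2, y=1), (x=10, y=1), (x=1, y=2)
  Distance 6: (x=2, y=0), (x=10, y=0), (x=1, y=1), (x=0, y=2)
  Distance 7: (x=1, y=0), (x=0, y=1)
  Distance 8: (x=0, y=0)
Total reachable: 32 (grid has 32 open cells total)

Answer: Reachable cells: 32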